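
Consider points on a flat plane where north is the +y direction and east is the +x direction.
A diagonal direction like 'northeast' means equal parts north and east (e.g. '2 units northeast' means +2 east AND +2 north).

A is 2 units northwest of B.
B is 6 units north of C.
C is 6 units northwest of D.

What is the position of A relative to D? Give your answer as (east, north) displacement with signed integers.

Answer: A is at (east=-8, north=14) relative to D.

Derivation:
Place D at the origin (east=0, north=0).
  C is 6 units northwest of D: delta (east=-6, north=+6); C at (east=-6, north=6).
  B is 6 units north of C: delta (east=+0, north=+6); B at (east=-6, north=12).
  A is 2 units northwest of B: delta (east=-2, north=+2); A at (east=-8, north=14).
Therefore A relative to D: (east=-8, north=14).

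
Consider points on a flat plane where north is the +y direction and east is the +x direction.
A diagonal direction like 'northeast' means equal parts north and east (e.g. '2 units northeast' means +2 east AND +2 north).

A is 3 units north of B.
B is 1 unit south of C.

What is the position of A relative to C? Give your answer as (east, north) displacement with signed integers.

Answer: A is at (east=0, north=2) relative to C.

Derivation:
Place C at the origin (east=0, north=0).
  B is 1 unit south of C: delta (east=+0, north=-1); B at (east=0, north=-1).
  A is 3 units north of B: delta (east=+0, north=+3); A at (east=0, north=2).
Therefore A relative to C: (east=0, north=2).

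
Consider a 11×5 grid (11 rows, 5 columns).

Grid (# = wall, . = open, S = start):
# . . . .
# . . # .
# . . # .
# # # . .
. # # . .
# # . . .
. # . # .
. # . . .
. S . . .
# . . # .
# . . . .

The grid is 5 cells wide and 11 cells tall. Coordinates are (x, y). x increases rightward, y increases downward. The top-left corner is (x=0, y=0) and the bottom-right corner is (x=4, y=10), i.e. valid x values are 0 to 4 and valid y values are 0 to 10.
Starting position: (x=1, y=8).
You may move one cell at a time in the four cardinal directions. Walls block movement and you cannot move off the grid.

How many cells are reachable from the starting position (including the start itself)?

Answer: Reachable cells: 36

Derivation:
BFS flood-fill from (x=1, y=8):
  Distance 0: (x=1, y=8)
  Distance 1: (x=0, y=8), (x=2, y=8), (x=1, y=9)
  Distance 2: (x=0, y=7), (x=2, y=7), (x=3, y=8), (x=2, y=9), (x=1, y=10)
  Distance 3: (x=0, y=6), (x=2, y=6), (x=3, y=7), (x=4, y=8), (x=2, y=10)
  Distance 4: (x=2, y=5), (x=4, y=7), (x=4, y=9), (x=3, y=10)
  Distance 5: (x=3, y=5), (x=4, y=6), (x=4, y=10)
  Distance 6: (x=3, y=4), (x=4, y=5)
  Distance 7: (x=3, y=3), (x=4, y=4)
  Distance 8: (x=4, y=3)
  Distance 9: (x=4, y=2)
  Distance 10: (x=4, y=1)
  Distance 11: (x=4, y=0)
  Distance 12: (x=3, y=0)
  Distance 13: (x=2, y=0)
  Distance 14: (x=1, y=0), (x=2, y=1)
  Distance 15: (x=1, y=1), (x=2, y=2)
  Distance 16: (x=1, y=2)
Total reachable: 36 (grid has 37 open cells total)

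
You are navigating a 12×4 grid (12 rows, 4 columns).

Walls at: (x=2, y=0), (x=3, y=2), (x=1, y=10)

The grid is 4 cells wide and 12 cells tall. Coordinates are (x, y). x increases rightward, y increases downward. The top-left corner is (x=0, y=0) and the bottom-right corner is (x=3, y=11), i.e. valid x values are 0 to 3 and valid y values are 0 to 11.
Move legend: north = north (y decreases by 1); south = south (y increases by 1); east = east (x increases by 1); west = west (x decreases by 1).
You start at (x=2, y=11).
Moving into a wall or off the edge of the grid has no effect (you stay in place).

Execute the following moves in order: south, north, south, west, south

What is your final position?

Start: (x=2, y=11)
  south (south): blocked, stay at (x=2, y=11)
  north (north): (x=2, y=11) -> (x=2, y=10)
  south (south): (x=2, y=10) -> (x=2, y=11)
  west (west): (x=2, y=11) -> (x=1, y=11)
  south (south): blocked, stay at (x=1, y=11)
Final: (x=1, y=11)

Answer: Final position: (x=1, y=11)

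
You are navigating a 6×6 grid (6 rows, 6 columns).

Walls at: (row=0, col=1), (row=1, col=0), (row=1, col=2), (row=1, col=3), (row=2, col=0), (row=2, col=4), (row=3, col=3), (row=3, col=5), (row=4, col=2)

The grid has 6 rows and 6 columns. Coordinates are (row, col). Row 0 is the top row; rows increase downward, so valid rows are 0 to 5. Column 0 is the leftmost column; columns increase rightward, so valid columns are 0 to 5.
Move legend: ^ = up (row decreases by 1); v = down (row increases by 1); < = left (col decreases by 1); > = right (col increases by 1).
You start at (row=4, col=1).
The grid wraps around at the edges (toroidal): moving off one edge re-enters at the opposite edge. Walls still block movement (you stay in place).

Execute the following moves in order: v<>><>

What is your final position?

Start: (row=4, col=1)
  v (down): (row=4, col=1) -> (row=5, col=1)
  < (left): (row=5, col=1) -> (row=5, col=0)
  > (right): (row=5, col=0) -> (row=5, col=1)
  > (right): (row=5, col=1) -> (row=5, col=2)
  < (left): (row=5, col=2) -> (row=5, col=1)
  > (right): (row=5, col=1) -> (row=5, col=2)
Final: (row=5, col=2)

Answer: Final position: (row=5, col=2)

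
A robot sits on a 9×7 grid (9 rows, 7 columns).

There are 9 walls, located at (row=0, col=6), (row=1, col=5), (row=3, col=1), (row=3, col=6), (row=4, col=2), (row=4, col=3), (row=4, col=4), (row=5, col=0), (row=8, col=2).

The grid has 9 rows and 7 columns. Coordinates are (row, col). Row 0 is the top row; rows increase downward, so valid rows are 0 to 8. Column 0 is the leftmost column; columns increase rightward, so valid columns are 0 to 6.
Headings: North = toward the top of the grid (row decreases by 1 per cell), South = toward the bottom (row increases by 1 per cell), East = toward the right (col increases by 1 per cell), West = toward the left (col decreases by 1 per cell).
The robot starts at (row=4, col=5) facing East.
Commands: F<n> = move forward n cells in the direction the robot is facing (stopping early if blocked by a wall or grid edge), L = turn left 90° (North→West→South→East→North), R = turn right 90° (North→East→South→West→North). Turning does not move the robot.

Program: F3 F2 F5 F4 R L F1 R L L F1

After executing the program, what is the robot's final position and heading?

Answer: Final position: (row=4, col=6), facing North

Derivation:
Start: (row=4, col=5), facing East
  F3: move forward 1/3 (blocked), now at (row=4, col=6)
  F2: move forward 0/2 (blocked), now at (row=4, col=6)
  F5: move forward 0/5 (blocked), now at (row=4, col=6)
  F4: move forward 0/4 (blocked), now at (row=4, col=6)
  R: turn right, now facing South
  L: turn left, now facing East
  F1: move forward 0/1 (blocked), now at (row=4, col=6)
  R: turn right, now facing South
  L: turn left, now facing East
  L: turn left, now facing North
  F1: move forward 0/1 (blocked), now at (row=4, col=6)
Final: (row=4, col=6), facing North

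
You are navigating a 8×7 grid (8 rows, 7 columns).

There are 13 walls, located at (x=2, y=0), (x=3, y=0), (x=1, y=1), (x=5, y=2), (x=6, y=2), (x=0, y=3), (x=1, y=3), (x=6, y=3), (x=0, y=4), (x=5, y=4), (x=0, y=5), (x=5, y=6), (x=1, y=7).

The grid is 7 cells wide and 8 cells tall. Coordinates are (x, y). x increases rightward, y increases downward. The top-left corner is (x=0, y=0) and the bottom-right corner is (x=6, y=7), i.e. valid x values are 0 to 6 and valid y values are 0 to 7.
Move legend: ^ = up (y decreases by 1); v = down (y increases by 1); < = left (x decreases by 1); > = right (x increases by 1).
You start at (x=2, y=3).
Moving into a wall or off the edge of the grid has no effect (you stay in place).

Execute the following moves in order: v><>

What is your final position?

Answer: Final position: (x=3, y=4)

Derivation:
Start: (x=2, y=3)
  v (down): (x=2, y=3) -> (x=2, y=4)
  > (right): (x=2, y=4) -> (x=3, y=4)
  < (left): (x=3, y=4) -> (x=2, y=4)
  > (right): (x=2, y=4) -> (x=3, y=4)
Final: (x=3, y=4)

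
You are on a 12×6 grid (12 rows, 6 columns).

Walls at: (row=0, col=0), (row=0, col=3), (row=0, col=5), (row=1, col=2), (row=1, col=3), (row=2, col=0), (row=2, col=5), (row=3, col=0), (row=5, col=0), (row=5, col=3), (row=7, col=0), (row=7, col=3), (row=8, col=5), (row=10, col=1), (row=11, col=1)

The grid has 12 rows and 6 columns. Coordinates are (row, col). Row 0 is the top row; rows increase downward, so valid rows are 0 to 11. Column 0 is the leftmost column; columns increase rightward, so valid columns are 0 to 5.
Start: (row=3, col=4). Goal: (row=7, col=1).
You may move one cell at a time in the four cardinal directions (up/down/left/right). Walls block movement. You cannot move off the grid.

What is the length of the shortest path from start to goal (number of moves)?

Answer: Shortest path length: 7

Derivation:
BFS from (row=3, col=4) until reaching (row=7, col=1):
  Distance 0: (row=3, col=4)
  Distance 1: (row=2, col=4), (row=3, col=3), (row=3, col=5), (row=4, col=4)
  Distance 2: (row=1, col=4), (row=2, col=3), (row=3, col=2), (row=4, col=3), (row=4, col=5), (row=5, col=4)
  Distance 3: (row=0, col=4), (row=1, col=5), (row=2, col=2), (row=3, col=1), (row=4, col=2), (row=5, col=5), (row=6, col=4)
  Distance 4: (row=2, col=1), (row=4, col=1), (row=5, col=2), (row=6, col=3), (row=6, col=5), (row=7, col=4)
  Distance 5: (row=1, col=1), (row=4, col=0), (row=5, col=1), (row=6, col=2), (row=7, col=5), (row=8, col=4)
  Distance 6: (row=0, col=1), (row=1, col=0), (row=6, col=1), (row=7, col=2), (row=8, col=3), (row=9, col=4)
  Distance 7: (row=0, col=2), (row=6, col=0), (row=7, col=1), (row=8, col=2), (row=9, col=3), (row=9, col=5), (row=10, col=4)  <- goal reached here
One shortest path (7 moves): (row=3, col=4) -> (row=3, col=3) -> (row=3, col=2) -> (row=3, col=1) -> (row=4, col=1) -> (row=5, col=1) -> (row=6, col=1) -> (row=7, col=1)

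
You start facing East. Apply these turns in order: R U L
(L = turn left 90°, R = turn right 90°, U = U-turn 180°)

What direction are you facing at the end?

Answer: Final heading: West

Derivation:
Start: East
  R (right (90° clockwise)) -> South
  U (U-turn (180°)) -> North
  L (left (90° counter-clockwise)) -> West
Final: West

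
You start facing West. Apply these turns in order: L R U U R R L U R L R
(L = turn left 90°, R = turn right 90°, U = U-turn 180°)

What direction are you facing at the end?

Start: West
  L (left (90° counter-clockwise)) -> South
  R (right (90° clockwise)) -> West
  U (U-turn (180°)) -> East
  U (U-turn (180°)) -> West
  R (right (90° clockwise)) -> North
  R (right (90° clockwise)) -> East
  L (left (90° counter-clockwise)) -> North
  U (U-turn (180°)) -> South
  R (right (90° clockwise)) -> West
  L (left (90° counter-clockwise)) -> South
  R (right (90° clockwise)) -> West
Final: West

Answer: Final heading: West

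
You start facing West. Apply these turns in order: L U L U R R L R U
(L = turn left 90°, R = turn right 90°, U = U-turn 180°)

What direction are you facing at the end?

Start: West
  L (left (90° counter-clockwise)) -> South
  U (U-turn (180°)) -> North
  L (left (90° counter-clockwise)) -> West
  U (U-turn (180°)) -> East
  R (right (90° clockwise)) -> South
  R (right (90° clockwise)) -> West
  L (left (90° counter-clockwise)) -> South
  R (right (90° clockwise)) -> West
  U (U-turn (180°)) -> East
Final: East

Answer: Final heading: East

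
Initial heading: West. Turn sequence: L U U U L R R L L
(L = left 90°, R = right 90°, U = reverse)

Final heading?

Start: West
  L (left (90° counter-clockwise)) -> South
  U (U-turn (180°)) -> North
  U (U-turn (180°)) -> South
  U (U-turn (180°)) -> North
  L (left (90° counter-clockwise)) -> West
  R (right (90° clockwise)) -> North
  R (right (90° clockwise)) -> East
  L (left (90° counter-clockwise)) -> North
  L (left (90° counter-clockwise)) -> West
Final: West

Answer: Final heading: West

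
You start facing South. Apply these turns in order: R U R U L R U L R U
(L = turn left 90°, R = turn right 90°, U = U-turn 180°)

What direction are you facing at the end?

Start: South
  R (right (90° clockwise)) -> West
  U (U-turn (180°)) -> East
  R (right (90° clockwise)) -> South
  U (U-turn (180°)) -> North
  L (left (90° counter-clockwise)) -> West
  R (right (90° clockwise)) -> North
  U (U-turn (180°)) -> South
  L (left (90° counter-clockwise)) -> East
  R (right (90° clockwise)) -> South
  U (U-turn (180°)) -> North
Final: North

Answer: Final heading: North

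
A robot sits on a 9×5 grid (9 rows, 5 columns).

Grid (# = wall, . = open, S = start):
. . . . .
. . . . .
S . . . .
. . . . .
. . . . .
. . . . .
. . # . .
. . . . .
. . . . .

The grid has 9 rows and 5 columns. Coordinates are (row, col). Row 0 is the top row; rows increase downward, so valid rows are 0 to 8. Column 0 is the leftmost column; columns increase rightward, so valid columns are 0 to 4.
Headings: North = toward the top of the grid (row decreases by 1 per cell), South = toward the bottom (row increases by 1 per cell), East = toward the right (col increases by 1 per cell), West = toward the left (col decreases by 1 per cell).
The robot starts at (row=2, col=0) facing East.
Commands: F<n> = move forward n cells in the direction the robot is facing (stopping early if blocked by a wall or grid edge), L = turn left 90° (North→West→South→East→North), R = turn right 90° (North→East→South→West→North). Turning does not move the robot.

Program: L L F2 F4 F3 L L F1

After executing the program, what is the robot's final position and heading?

Answer: Final position: (row=2, col=1), facing East

Derivation:
Start: (row=2, col=0), facing East
  L: turn left, now facing North
  L: turn left, now facing West
  F2: move forward 0/2 (blocked), now at (row=2, col=0)
  F4: move forward 0/4 (blocked), now at (row=2, col=0)
  F3: move forward 0/3 (blocked), now at (row=2, col=0)
  L: turn left, now facing South
  L: turn left, now facing East
  F1: move forward 1, now at (row=2, col=1)
Final: (row=2, col=1), facing East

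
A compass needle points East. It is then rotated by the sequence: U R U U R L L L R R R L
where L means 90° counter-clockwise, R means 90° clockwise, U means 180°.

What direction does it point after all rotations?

Start: East
  U (U-turn (180°)) -> West
  R (right (90° clockwise)) -> North
  U (U-turn (180°)) -> South
  U (U-turn (180°)) -> North
  R (right (90° clockwise)) -> East
  L (left (90° counter-clockwise)) -> North
  L (left (90° counter-clockwise)) -> West
  L (left (90° counter-clockwise)) -> South
  R (right (90° clockwise)) -> West
  R (right (90° clockwise)) -> North
  R (right (90° clockwise)) -> East
  L (left (90° counter-clockwise)) -> North
Final: North

Answer: Final heading: North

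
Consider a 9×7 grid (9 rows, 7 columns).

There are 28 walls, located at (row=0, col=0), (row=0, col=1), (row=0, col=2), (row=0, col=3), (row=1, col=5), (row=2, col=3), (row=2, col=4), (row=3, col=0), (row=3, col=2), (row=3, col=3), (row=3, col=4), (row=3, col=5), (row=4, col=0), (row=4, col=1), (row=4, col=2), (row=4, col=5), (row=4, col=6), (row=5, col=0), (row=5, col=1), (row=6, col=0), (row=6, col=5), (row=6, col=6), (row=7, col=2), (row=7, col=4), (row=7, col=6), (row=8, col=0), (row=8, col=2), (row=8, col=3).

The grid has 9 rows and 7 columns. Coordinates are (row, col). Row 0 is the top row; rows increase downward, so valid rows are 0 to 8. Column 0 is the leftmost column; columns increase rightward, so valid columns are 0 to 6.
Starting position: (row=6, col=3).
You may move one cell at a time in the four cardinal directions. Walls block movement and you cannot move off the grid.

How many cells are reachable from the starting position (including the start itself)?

Answer: Reachable cells: 15

Derivation:
BFS flood-fill from (row=6, col=3):
  Distance 0: (row=6, col=3)
  Distance 1: (row=5, col=3), (row=6, col=2), (row=6, col=4), (row=7, col=3)
  Distance 2: (row=4, col=3), (row=5, col=2), (row=5, col=4), (row=6, col=1)
  Distance 3: (row=4, col=4), (row=5, col=5), (row=7, col=1)
  Distance 4: (row=5, col=6), (row=7, col=0), (row=8, col=1)
Total reachable: 15 (grid has 35 open cells total)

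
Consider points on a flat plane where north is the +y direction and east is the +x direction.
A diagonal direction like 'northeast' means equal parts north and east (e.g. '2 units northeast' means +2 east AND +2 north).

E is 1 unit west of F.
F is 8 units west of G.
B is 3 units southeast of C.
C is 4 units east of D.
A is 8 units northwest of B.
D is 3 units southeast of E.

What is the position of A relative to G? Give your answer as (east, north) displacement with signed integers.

Place G at the origin (east=0, north=0).
  F is 8 units west of G: delta (east=-8, north=+0); F at (east=-8, north=0).
  E is 1 unit west of F: delta (east=-1, north=+0); E at (east=-9, north=0).
  D is 3 units southeast of E: delta (east=+3, north=-3); D at (east=-6, north=-3).
  C is 4 units east of D: delta (east=+4, north=+0); C at (east=-2, north=-3).
  B is 3 units southeast of C: delta (east=+3, north=-3); B at (east=1, north=-6).
  A is 8 units northwest of B: delta (east=-8, north=+8); A at (east=-7, north=2).
Therefore A relative to G: (east=-7, north=2).

Answer: A is at (east=-7, north=2) relative to G.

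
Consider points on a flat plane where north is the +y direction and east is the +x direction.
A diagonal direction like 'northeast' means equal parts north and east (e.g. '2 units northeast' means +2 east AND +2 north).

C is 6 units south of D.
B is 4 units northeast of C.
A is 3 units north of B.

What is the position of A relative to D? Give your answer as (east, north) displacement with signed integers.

Answer: A is at (east=4, north=1) relative to D.

Derivation:
Place D at the origin (east=0, north=0).
  C is 6 units south of D: delta (east=+0, north=-6); C at (east=0, north=-6).
  B is 4 units northeast of C: delta (east=+4, north=+4); B at (east=4, north=-2).
  A is 3 units north of B: delta (east=+0, north=+3); A at (east=4, north=1).
Therefore A relative to D: (east=4, north=1).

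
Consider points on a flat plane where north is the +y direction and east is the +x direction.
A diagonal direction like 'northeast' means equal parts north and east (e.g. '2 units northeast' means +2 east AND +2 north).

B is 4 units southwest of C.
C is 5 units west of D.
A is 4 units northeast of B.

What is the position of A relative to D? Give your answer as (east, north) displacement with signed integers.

Answer: A is at (east=-5, north=0) relative to D.

Derivation:
Place D at the origin (east=0, north=0).
  C is 5 units west of D: delta (east=-5, north=+0); C at (east=-5, north=0).
  B is 4 units southwest of C: delta (east=-4, north=-4); B at (east=-9, north=-4).
  A is 4 units northeast of B: delta (east=+4, north=+4); A at (east=-5, north=0).
Therefore A relative to D: (east=-5, north=0).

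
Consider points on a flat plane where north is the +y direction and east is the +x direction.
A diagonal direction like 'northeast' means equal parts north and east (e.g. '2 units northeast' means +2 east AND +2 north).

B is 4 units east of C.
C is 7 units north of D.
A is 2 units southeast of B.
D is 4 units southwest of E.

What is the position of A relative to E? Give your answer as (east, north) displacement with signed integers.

Place E at the origin (east=0, north=0).
  D is 4 units southwest of E: delta (east=-4, north=-4); D at (east=-4, north=-4).
  C is 7 units north of D: delta (east=+0, north=+7); C at (east=-4, north=3).
  B is 4 units east of C: delta (east=+4, north=+0); B at (east=0, north=3).
  A is 2 units southeast of B: delta (east=+2, north=-2); A at (east=2, north=1).
Therefore A relative to E: (east=2, north=1).

Answer: A is at (east=2, north=1) relative to E.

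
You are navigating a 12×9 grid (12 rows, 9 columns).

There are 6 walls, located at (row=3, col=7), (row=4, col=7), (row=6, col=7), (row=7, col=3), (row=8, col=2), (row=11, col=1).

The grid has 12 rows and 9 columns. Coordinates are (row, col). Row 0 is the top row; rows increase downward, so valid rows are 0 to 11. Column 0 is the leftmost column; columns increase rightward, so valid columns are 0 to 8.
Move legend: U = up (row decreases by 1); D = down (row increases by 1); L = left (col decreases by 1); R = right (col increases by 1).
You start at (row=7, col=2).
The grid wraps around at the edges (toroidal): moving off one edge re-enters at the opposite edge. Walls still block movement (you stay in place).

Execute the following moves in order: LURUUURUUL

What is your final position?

Answer: Final position: (row=1, col=2)

Derivation:
Start: (row=7, col=2)
  L (left): (row=7, col=2) -> (row=7, col=1)
  U (up): (row=7, col=1) -> (row=6, col=1)
  R (right): (row=6, col=1) -> (row=6, col=2)
  U (up): (row=6, col=2) -> (row=5, col=2)
  U (up): (row=5, col=2) -> (row=4, col=2)
  U (up): (row=4, col=2) -> (row=3, col=2)
  R (right): (row=3, col=2) -> (row=3, col=3)
  U (up): (row=3, col=3) -> (row=2, col=3)
  U (up): (row=2, col=3) -> (row=1, col=3)
  L (left): (row=1, col=3) -> (row=1, col=2)
Final: (row=1, col=2)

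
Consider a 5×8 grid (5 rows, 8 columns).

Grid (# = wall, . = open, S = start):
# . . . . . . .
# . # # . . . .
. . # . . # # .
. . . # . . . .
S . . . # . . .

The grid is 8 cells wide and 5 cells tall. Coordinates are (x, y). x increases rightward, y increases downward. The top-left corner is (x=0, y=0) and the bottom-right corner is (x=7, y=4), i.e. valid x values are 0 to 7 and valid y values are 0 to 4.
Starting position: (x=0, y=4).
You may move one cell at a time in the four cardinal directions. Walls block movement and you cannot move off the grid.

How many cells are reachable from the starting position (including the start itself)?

Answer: Reachable cells: 31

Derivation:
BFS flood-fill from (x=0, y=4):
  Distance 0: (x=0, y=4)
  Distance 1: (x=0, y=3), (x=1, y=4)
  Distance 2: (x=0, y=2), (x=1, y=3), (x=2, y=4)
  Distance 3: (x=1, y=2), (x=2, y=3), (x=3, y=4)
  Distance 4: (x=1, y=1)
  Distance 5: (x=1, y=0)
  Distance 6: (x=2, y=0)
  Distance 7: (x=3, y=0)
  Distance 8: (x=4, y=0)
  Distance 9: (x=5, y=0), (x=4, y=1)
  Distance 10: (x=6, y=0), (x=5, y=1), (x=4, y=2)
  Distance 11: (x=7, y=0), (x=6, y=1), (x=3, y=2), (x=4, y=3)
  Distance 12: (x=7, y=1), (x=5, y=3)
  Distance 13: (x=7, y=2), (x=6, y=3), (x=5, y=4)
  Distance 14: (x=7, y=3), (x=6, y=4)
  Distance 15: (x=7, y=4)
Total reachable: 31 (grid has 31 open cells total)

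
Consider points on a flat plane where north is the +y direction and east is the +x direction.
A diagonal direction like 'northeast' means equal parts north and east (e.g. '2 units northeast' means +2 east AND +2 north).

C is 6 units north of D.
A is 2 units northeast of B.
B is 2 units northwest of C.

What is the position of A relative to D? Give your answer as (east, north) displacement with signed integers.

Place D at the origin (east=0, north=0).
  C is 6 units north of D: delta (east=+0, north=+6); C at (east=0, north=6).
  B is 2 units northwest of C: delta (east=-2, north=+2); B at (east=-2, north=8).
  A is 2 units northeast of B: delta (east=+2, north=+2); A at (east=0, north=10).
Therefore A relative to D: (east=0, north=10).

Answer: A is at (east=0, north=10) relative to D.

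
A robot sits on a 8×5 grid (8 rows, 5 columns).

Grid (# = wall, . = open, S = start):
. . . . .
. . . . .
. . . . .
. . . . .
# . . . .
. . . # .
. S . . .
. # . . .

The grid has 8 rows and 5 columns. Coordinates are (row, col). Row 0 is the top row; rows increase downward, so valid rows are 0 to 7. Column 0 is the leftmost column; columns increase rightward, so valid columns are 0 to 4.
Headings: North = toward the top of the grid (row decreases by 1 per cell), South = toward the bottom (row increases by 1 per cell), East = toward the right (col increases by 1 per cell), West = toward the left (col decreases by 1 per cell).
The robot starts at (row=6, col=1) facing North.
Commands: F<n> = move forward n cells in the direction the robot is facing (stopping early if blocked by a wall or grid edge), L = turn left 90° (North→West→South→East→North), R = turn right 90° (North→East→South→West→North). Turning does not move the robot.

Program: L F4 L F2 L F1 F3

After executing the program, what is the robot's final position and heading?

Answer: Final position: (row=7, col=0), facing East

Derivation:
Start: (row=6, col=1), facing North
  L: turn left, now facing West
  F4: move forward 1/4 (blocked), now at (row=6, col=0)
  L: turn left, now facing South
  F2: move forward 1/2 (blocked), now at (row=7, col=0)
  L: turn left, now facing East
  F1: move forward 0/1 (blocked), now at (row=7, col=0)
  F3: move forward 0/3 (blocked), now at (row=7, col=0)
Final: (row=7, col=0), facing East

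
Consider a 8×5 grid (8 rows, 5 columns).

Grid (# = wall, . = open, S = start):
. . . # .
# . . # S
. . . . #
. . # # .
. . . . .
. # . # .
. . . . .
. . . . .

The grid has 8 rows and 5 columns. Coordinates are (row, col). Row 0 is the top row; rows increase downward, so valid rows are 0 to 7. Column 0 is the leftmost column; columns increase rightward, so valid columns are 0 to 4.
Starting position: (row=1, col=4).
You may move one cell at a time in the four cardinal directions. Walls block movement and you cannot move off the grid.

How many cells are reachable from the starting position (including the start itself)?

BFS flood-fill from (row=1, col=4):
  Distance 0: (row=1, col=4)
  Distance 1: (row=0, col=4)
Total reachable: 2 (grid has 32 open cells total)

Answer: Reachable cells: 2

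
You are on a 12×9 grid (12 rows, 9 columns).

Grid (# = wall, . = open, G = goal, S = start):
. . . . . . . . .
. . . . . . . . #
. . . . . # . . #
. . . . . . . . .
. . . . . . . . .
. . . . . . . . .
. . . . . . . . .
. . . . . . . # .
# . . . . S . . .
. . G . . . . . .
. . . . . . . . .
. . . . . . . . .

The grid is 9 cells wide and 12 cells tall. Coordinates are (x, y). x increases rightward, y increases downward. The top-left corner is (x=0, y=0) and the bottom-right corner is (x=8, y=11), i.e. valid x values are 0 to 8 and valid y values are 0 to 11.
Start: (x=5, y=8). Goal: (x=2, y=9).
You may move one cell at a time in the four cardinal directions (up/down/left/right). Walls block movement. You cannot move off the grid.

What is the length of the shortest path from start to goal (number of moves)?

BFS from (x=5, y=8) until reaching (x=2, y=9):
  Distance 0: (x=5, y=8)
  Distance 1: (x=5, y=7), (x=4, y=8), (x=6, y=8), (x=5, y=9)
  Distance 2: (x=5, y=6), (x=4, y=7), (x=6, y=7), (x=3, y=8), (x=7, y=8), (x=4, y=9), (x=6, y=9), (x=5, y=10)
  Distance 3: (x=5, y=5), (x=4, y=6), (x=6, y=6), (x=3, y=7), (x=2, y=8), (x=8, y=8), (x=3, y=9), (x=7, y=9), (x=4, y=10), (x=6, y=10), (x=5, y=11)
  Distance 4: (x=5, y=4), (x=4, y=5), (x=6, y=5), (x=3, y=6), (x=7, y=6), (x=2, y=7), (x=8, y=7), (x=1, y=8), (x=2, y=9), (x=8, y=9), (x=3, y=10), (x=7, y=10), (x=4, y=11), (x=6, y=11)  <- goal reached here
One shortest path (4 moves): (x=5, y=8) -> (x=4, y=8) -> (x=3, y=8) -> (x=2, y=8) -> (x=2, y=9)

Answer: Shortest path length: 4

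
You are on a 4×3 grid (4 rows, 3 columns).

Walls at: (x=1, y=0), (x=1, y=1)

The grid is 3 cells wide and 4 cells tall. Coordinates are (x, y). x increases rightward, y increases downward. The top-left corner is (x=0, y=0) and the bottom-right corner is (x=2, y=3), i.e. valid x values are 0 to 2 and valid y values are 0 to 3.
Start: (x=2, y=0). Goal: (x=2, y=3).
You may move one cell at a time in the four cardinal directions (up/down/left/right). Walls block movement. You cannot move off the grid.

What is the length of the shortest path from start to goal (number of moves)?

Answer: Shortest path length: 3

Derivation:
BFS from (x=2, y=0) until reaching (x=2, y=3):
  Distance 0: (x=2, y=0)
  Distance 1: (x=2, y=1)
  Distance 2: (x=2, y=2)
  Distance 3: (x=1, y=2), (x=2, y=3)  <- goal reached here
One shortest path (3 moves): (x=2, y=0) -> (x=2, y=1) -> (x=2, y=2) -> (x=2, y=3)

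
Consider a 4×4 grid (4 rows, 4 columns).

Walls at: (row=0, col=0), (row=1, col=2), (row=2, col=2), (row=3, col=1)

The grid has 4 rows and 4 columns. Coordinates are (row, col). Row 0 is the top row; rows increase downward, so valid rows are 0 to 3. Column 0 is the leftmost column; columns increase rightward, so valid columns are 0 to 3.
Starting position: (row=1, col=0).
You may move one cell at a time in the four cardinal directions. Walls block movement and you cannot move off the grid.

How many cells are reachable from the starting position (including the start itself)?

Answer: Reachable cells: 12

Derivation:
BFS flood-fill from (row=1, col=0):
  Distance 0: (row=1, col=0)
  Distance 1: (row=1, col=1), (row=2, col=0)
  Distance 2: (row=0, col=1), (row=2, col=1), (row=3, col=0)
  Distance 3: (row=0, col=2)
  Distance 4: (row=0, col=3)
  Distance 5: (row=1, col=3)
  Distance 6: (row=2, col=3)
  Distance 7: (row=3, col=3)
  Distance 8: (row=3, col=2)
Total reachable: 12 (grid has 12 open cells total)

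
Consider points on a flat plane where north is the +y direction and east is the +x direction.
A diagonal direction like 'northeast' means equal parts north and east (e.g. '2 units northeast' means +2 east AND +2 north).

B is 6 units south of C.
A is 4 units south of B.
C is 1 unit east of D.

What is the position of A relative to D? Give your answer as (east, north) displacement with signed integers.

Answer: A is at (east=1, north=-10) relative to D.

Derivation:
Place D at the origin (east=0, north=0).
  C is 1 unit east of D: delta (east=+1, north=+0); C at (east=1, north=0).
  B is 6 units south of C: delta (east=+0, north=-6); B at (east=1, north=-6).
  A is 4 units south of B: delta (east=+0, north=-4); A at (east=1, north=-10).
Therefore A relative to D: (east=1, north=-10).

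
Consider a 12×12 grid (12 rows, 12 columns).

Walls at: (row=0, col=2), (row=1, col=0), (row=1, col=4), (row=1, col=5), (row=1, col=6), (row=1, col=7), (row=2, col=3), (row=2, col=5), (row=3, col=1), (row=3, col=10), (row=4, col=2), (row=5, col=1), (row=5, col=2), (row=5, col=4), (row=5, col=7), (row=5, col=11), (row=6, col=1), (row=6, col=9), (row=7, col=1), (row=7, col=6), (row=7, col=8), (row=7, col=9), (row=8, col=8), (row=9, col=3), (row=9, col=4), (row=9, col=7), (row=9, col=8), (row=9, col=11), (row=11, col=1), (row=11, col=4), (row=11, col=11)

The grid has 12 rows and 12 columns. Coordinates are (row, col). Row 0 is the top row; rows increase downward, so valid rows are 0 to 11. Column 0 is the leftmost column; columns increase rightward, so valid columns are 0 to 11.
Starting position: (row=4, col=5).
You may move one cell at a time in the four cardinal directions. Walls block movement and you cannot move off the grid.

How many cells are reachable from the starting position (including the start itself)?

BFS flood-fill from (row=4, col=5):
  Distance 0: (row=4, col=5)
  Distance 1: (row=3, col=5), (row=4, col=4), (row=4, col=6), (row=5, col=5)
  Distance 2: (row=3, col=4), (row=3, col=6), (row=4, col=3), (row=4, col=7), (row=5, col=6), (row=6, col=5)
  Distance 3: (row=2, col=4), (row=2, col=6), (row=3, col=3), (row=3, col=7), (row=4, col=8), (row=5, col=3), (row=6, col=4), (row=6, col=6), (row=7, col=5)
  Distance 4: (row=2, col=7), (row=3, col=2), (row=3, col=8), (row=4, col=9), (row=5, col=8), (row=6, col=3), (row=6, col=7), (row=7, col=4), (row=8, col=5)
  Distance 5: (row=2, col=2), (row=2, col=8), (row=3, col=9), (row=4, col=10), (row=5, col=9), (row=6, col=2), (row=6, col=8), (row=7, col=3), (row=7, col=7), (row=8, col=4), (row=8, col=6), (row=9, col=5)
  Distance 6: (row=1, col=2), (row=1, col=8), (row=2, col=1), (row=2, col=9), (row=4, col=11), (row=5, col=10), (row=7, col=2), (row=8, col=3), (row=8, col=7), (row=9, col=6), (row=10, col=5)
  Distance 7: (row=0, col=8), (row=1, col=1), (row=1, col=3), (row=1, col=9), (row=2, col=0), (row=2, col=10), (row=3, col=11), (row=6, col=10), (row=8, col=2), (row=10, col=4), (row=10, col=6), (row=11, col=5)
  Distance 8: (row=0, col=1), (row=0, col=3), (row=0, col=7), (row=0, col=9), (row=1, col=10), (row=2, col=11), (row=3, col=0), (row=6, col=11), (row=7, col=10), (row=8, col=1), (row=9, col=2), (row=10, col=3), (row=10, col=7), (row=11, col=6)
  Distance 9: (row=0, col=0), (row=0, col=4), (row=0, col=6), (row=0, col=10), (row=1, col=11), (row=4, col=0), (row=7, col=11), (row=8, col=0), (row=8, col=10), (row=9, col=1), (row=10, col=2), (row=10, col=8), (row=11, col=3), (row=11, col=7)
  Distance 10: (row=0, col=5), (row=0, col=11), (row=4, col=1), (row=5, col=0), (row=7, col=0), (row=8, col=9), (row=8, col=11), (row=9, col=0), (row=9, col=10), (row=10, col=1), (row=10, col=9), (row=11, col=2), (row=11, col=8)
  Distance 11: (row=6, col=0), (row=9, col=9), (row=10, col=0), (row=10, col=10), (row=11, col=9)
  Distance 12: (row=10, col=11), (row=11, col=0), (row=11, col=10)
Total reachable: 113 (grid has 113 open cells total)

Answer: Reachable cells: 113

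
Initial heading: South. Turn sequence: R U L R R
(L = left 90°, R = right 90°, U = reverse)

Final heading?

Start: South
  R (right (90° clockwise)) -> West
  U (U-turn (180°)) -> East
  L (left (90° counter-clockwise)) -> North
  R (right (90° clockwise)) -> East
  R (right (90° clockwise)) -> South
Final: South

Answer: Final heading: South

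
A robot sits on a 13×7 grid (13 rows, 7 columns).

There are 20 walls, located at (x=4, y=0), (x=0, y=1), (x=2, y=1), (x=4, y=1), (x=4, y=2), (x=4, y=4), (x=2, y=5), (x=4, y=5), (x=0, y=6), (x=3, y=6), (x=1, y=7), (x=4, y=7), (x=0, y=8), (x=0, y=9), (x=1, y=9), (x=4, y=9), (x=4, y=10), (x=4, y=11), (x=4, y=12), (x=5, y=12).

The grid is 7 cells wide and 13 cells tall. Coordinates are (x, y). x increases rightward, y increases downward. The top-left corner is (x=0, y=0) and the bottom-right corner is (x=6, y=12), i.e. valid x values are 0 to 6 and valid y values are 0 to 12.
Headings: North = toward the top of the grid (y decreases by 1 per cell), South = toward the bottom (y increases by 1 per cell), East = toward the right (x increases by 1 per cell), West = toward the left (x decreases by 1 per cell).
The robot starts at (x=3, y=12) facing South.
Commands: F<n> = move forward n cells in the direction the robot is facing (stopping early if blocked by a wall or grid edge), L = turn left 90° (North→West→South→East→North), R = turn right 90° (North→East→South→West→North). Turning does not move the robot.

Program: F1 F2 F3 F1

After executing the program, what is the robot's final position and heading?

Answer: Final position: (x=3, y=12), facing South

Derivation:
Start: (x=3, y=12), facing South
  F1: move forward 0/1 (blocked), now at (x=3, y=12)
  F2: move forward 0/2 (blocked), now at (x=3, y=12)
  F3: move forward 0/3 (blocked), now at (x=3, y=12)
  F1: move forward 0/1 (blocked), now at (x=3, y=12)
Final: (x=3, y=12), facing South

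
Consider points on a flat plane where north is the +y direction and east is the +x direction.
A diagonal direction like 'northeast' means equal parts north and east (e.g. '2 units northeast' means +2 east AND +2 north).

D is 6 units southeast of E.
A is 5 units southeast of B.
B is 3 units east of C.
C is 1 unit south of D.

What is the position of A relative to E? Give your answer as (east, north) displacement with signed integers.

Place E at the origin (east=0, north=0).
  D is 6 units southeast of E: delta (east=+6, north=-6); D at (east=6, north=-6).
  C is 1 unit south of D: delta (east=+0, north=-1); C at (east=6, north=-7).
  B is 3 units east of C: delta (east=+3, north=+0); B at (east=9, north=-7).
  A is 5 units southeast of B: delta (east=+5, north=-5); A at (east=14, north=-12).
Therefore A relative to E: (east=14, north=-12).

Answer: A is at (east=14, north=-12) relative to E.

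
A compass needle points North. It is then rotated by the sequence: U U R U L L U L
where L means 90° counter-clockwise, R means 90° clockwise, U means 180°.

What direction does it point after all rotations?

Start: North
  U (U-turn (180°)) -> South
  U (U-turn (180°)) -> North
  R (right (90° clockwise)) -> East
  U (U-turn (180°)) -> West
  L (left (90° counter-clockwise)) -> South
  L (left (90° counter-clockwise)) -> East
  U (U-turn (180°)) -> West
  L (left (90° counter-clockwise)) -> South
Final: South

Answer: Final heading: South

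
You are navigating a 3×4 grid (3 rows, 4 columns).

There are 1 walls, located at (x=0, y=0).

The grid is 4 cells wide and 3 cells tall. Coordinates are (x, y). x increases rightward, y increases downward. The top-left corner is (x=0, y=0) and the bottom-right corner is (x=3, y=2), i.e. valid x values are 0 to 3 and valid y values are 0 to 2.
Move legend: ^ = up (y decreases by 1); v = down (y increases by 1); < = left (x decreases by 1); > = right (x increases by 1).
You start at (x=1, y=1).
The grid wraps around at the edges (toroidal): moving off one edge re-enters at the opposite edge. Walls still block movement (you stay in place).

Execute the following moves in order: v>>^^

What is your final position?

Answer: Final position: (x=3, y=0)

Derivation:
Start: (x=1, y=1)
  v (down): (x=1, y=1) -> (x=1, y=2)
  > (right): (x=1, y=2) -> (x=2, y=2)
  > (right): (x=2, y=2) -> (x=3, y=2)
  ^ (up): (x=3, y=2) -> (x=3, y=1)
  ^ (up): (x=3, y=1) -> (x=3, y=0)
Final: (x=3, y=0)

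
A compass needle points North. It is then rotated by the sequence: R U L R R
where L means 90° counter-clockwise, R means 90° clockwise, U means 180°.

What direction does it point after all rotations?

Start: North
  R (right (90° clockwise)) -> East
  U (U-turn (180°)) -> West
  L (left (90° counter-clockwise)) -> South
  R (right (90° clockwise)) -> West
  R (right (90° clockwise)) -> North
Final: North

Answer: Final heading: North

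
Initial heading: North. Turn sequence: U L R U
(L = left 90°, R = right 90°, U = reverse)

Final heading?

Start: North
  U (U-turn (180°)) -> South
  L (left (90° counter-clockwise)) -> East
  R (right (90° clockwise)) -> South
  U (U-turn (180°)) -> North
Final: North

Answer: Final heading: North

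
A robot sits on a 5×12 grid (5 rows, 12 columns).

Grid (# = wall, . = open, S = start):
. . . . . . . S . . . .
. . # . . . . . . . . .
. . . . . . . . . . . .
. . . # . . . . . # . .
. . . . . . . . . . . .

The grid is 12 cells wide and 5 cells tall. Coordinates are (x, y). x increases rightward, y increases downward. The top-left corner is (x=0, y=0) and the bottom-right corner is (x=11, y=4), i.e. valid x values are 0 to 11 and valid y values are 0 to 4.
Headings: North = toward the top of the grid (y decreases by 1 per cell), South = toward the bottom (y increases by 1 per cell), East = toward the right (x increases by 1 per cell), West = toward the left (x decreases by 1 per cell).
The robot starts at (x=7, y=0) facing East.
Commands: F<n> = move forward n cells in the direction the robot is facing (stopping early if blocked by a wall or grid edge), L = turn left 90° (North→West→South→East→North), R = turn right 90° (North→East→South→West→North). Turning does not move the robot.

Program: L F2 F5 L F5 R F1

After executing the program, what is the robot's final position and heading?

Answer: Final position: (x=2, y=0), facing North

Derivation:
Start: (x=7, y=0), facing East
  L: turn left, now facing North
  F2: move forward 0/2 (blocked), now at (x=7, y=0)
  F5: move forward 0/5 (blocked), now at (x=7, y=0)
  L: turn left, now facing West
  F5: move forward 5, now at (x=2, y=0)
  R: turn right, now facing North
  F1: move forward 0/1 (blocked), now at (x=2, y=0)
Final: (x=2, y=0), facing North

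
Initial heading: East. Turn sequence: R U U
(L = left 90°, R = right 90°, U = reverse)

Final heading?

Answer: Final heading: South

Derivation:
Start: East
  R (right (90° clockwise)) -> South
  U (U-turn (180°)) -> North
  U (U-turn (180°)) -> South
Final: South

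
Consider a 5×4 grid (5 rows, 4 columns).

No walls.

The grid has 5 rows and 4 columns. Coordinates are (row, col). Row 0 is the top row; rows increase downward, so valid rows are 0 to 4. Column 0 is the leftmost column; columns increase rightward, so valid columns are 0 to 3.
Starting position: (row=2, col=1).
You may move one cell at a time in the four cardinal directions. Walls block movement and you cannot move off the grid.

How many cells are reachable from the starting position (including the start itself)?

Answer: Reachable cells: 20

Derivation:
BFS flood-fill from (row=2, col=1):
  Distance 0: (row=2, col=1)
  Distance 1: (row=1, col=1), (row=2, col=0), (row=2, col=2), (row=3, col=1)
  Distance 2: (row=0, col=1), (row=1, col=0), (row=1, col=2), (row=2, col=3), (row=3, col=0), (row=3, col=2), (row=4, col=1)
  Distance 3: (row=0, col=0), (row=0, col=2), (row=1, col=3), (row=3, col=3), (row=4, col=0), (row=4, col=2)
  Distance 4: (row=0, col=3), (row=4, col=3)
Total reachable: 20 (grid has 20 open cells total)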